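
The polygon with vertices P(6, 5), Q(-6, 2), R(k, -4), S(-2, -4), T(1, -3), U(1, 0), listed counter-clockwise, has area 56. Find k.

-6

The doubled signed area Σ (x_i y_{i+1} − x_{i+1} y_i) is linear in k.
With k=0 it equals 76; the coefficient of k is -6 (from the two edges through R).
So -6·k + 76 = 2·56 = 112 ⇒ k = -6.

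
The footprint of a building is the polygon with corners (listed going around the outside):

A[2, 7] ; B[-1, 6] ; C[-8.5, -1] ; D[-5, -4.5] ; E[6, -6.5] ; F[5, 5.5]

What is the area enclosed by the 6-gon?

126.625

Apply Gauss's area formula: 2A = Σ (x_i·y_{i+1} − x_{i+1}·y_i), indices taken mod 6.
A→B: (2)(6) − (-1)(7) = 19
B→C: (-1)(-1) − (-8.5)(6) = 52
C→D: (-8.5)(-4.5) − (-5)(-1) = 33.25
D→E: (-5)(-6.5) − (6)(-4.5) = 59.5
E→F: (6)(5.5) − (5)(-6.5) = 65.5
F→A: (5)(7) − (2)(5.5) = 24
Σ = 253.25
Area = |Σ|/2 = 126.625.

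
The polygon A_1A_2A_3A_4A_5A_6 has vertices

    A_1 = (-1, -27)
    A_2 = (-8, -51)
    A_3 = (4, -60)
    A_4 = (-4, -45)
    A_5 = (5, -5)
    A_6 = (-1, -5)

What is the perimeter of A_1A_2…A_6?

|A_1A_2| = √((-7)² + (-24)²) = √625 = 25
|A_2A_3| = √((12)² + (-9)²) = √225 = 15
|A_3A_4| = √((-8)² + (15)²) = √289 = 17
|A_4A_5| = √((9)² + (40)²) = √1681 = 41
|A_5A_6| = √((-6)² + (0)²) = √36 = 6
|A_6A_1| = √((0)² + (-22)²) = √484 = 22
Perimeter = 25 + 15 + 17 + 41 + 6 + 22 = 126.

126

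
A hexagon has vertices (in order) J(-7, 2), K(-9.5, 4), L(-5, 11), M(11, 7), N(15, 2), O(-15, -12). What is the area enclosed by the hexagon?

Σ = (-9) + (-84.5) + (-156) + (-83) + (-150) + (-114) = -596.5
Area = |Σ|/2 = 298.25.

298.25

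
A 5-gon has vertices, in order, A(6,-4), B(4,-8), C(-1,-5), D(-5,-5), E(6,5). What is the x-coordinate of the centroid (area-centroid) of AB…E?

103/43

Apply the shoelace (surveyor's) formula. First the cross-terms c_i = x_i·y_{i+1} − x_{i+1}·y_i:
  -32, -28, -20, 5, -54  ⇒  2A = -129, A = -64.5.
Then Σ (x_i + x_{i+1})·c_i = -927, so x̄ = -927 / (6·(-64.5)) = 103/43.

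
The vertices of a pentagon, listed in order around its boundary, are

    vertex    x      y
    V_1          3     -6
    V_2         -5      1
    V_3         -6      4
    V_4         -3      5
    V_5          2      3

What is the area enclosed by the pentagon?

49.5

Σ = (-27) + (-14) + (-18) + (-19) + (-21) = -99
Area = |Σ|/2 = 49.5.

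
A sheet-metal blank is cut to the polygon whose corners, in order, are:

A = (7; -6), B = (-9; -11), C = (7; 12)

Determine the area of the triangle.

144

A→B: (7)(-11) − (-9)(-6) = -131
B→C: (-9)(12) − (7)(-11) = -31
C→A: (7)(-6) − (7)(12) = -126
Σ = -288
Area = |Σ|/2 = 144.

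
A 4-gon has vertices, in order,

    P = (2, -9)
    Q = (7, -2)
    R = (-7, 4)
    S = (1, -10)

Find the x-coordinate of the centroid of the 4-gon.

28/75

Apply the shoelace (surveyor's) formula. First the cross-terms c_i = x_i·y_{i+1} − x_{i+1}·y_i:
  59, 14, 66, 11  ⇒  2A = 150, A = 75.
Then Σ (x_i + x_{i+1})·c_i = 168, so x̄ = 168 / (6·75) = 28/75.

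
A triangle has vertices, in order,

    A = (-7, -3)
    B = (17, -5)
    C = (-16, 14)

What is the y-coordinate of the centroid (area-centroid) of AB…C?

Apply the shoelace (surveyor's) formula. First the cross-terms c_i = x_i·y_{i+1} − x_{i+1}·y_i:
  86, 158, 146  ⇒  2A = 390, A = 195.
Then Σ (y_i + y_{i+1})·c_i = 2340, so ȳ = 2340 / (6·195) = 2.

2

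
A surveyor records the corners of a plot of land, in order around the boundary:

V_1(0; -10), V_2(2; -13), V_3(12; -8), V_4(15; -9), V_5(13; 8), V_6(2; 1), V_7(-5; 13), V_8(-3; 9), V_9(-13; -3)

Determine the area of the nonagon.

Apply the shoelace (surveyor's) formula: 2A = Σ (x_i·y_{i+1} − x_{i+1}·y_i), indices taken mod 9.
Cross-terms: 20, 140, 12, 237, -3, 31, -6, 126, 130  ⇒  Σ = 687
Area = |Σ|/2 = 343.5.

343.5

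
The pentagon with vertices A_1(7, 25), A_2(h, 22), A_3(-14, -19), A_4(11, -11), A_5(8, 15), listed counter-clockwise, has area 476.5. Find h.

5

The doubled signed area Σ (x_i y_{i+1} − x_{i+1} y_i) is linear in h.
With h=0 it equals 1173; the coefficient of h is -44 (from the two edges through A_2).
So -44·h + 1173 = 2·476.5 = 953 ⇒ h = 5.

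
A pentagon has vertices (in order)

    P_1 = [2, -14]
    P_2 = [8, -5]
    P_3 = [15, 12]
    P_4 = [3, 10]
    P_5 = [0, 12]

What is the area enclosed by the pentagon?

199.5

Σ = (102) + (171) + (114) + (36) + (-24) = 399
Area = |Σ|/2 = 199.5.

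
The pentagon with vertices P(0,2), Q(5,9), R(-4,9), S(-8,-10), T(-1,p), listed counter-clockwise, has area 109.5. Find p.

The doubled signed area Σ (x_i y_{i+1} − x_{i+1} y_i) is linear in p.
With p=0 it equals 171; the coefficient of p is -8 (from the two edges through T).
So -8·p + 171 = 2·109.5 = 219 ⇒ p = -6.

-6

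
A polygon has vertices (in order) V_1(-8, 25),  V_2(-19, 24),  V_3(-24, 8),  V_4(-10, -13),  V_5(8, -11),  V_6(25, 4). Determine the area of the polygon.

Apply the shoelace formula: 2A = Σ (x_i·y_{i+1} − x_{i+1}·y_i), indices taken mod 6.
Σ = (283) + (424) + (392) + (214) + (307) + (657) = 2277
Area = |Σ|/2 = 1138.5.

1138.5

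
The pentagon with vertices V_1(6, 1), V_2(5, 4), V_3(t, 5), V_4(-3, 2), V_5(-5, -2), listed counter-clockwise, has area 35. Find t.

6

The doubled signed area Σ (x_i y_{i+1} − x_{i+1} y_i) is linear in t.
With t=0 it equals 82; the coefficient of t is -2 (from the two edges through V_3).
So -2·t + 82 = 2·35 = 70 ⇒ t = 6.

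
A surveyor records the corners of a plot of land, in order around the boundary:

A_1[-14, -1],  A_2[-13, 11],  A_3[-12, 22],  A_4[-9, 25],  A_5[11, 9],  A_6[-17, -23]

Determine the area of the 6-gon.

Apply the shoelace formula: 2A = Σ (x_i·y_{i+1} − x_{i+1}·y_i), indices taken mod 6.
Σ = (-167) + (-154) + (-102) + (-356) + (-100) + (-305) = -1184
Area = |Σ|/2 = 592.

592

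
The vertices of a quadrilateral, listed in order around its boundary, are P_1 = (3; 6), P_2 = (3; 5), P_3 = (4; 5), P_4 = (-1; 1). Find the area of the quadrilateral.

Apply Gauss's area formula: 2A = Σ (x_i·y_{i+1} − x_{i+1}·y_i), indices taken mod 4.
Σ = (-3) + (-5) + (9) + (-9) = -8
Area = |Σ|/2 = 4.

4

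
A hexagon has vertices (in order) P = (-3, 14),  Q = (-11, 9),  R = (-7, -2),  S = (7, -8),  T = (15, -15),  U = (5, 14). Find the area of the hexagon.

P→Q: (-3)(9) − (-11)(14) = 127
Q→R: (-11)(-2) − (-7)(9) = 85
R→S: (-7)(-8) − (7)(-2) = 70
S→T: (7)(-15) − (15)(-8) = 15
T→U: (15)(14) − (5)(-15) = 285
U→P: (5)(14) − (-3)(14) = 112
Σ = 694
Area = |Σ|/2 = 347.

347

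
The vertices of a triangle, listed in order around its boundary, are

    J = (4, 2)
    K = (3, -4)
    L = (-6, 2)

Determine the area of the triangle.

Apply Gauss's area formula: 2A = Σ (x_i·y_{i+1} − x_{i+1}·y_i), indices taken mod 3.
J→K: (4)(-4) − (3)(2) = -22
K→L: (3)(2) − (-6)(-4) = -18
L→J: (-6)(2) − (4)(2) = -20
Σ = -60
Area = |Σ|/2 = 30.

30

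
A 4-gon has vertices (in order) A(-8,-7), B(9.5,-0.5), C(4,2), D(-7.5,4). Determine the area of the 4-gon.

Apply the shoelace formula: 2A = Σ (x_i·y_{i+1} − x_{i+1}·y_i), indices taken mod 4.
A→B: (-8)(-0.5) − (9.5)(-7) = 70.5
B→C: (9.5)(2) − (4)(-0.5) = 21
C→D: (4)(4) − (-7.5)(2) = 31
D→A: (-7.5)(-7) − (-8)(4) = 84.5
Σ = 207
Area = |Σ|/2 = 103.5.

103.5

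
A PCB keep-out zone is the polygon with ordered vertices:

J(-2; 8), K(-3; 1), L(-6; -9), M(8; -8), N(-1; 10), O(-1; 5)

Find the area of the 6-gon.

Apply the surveyor's formula: 2A = Σ (x_i·y_{i+1} − x_{i+1}·y_i), indices taken mod 6.
Cross-terms: 22, 33, 120, 72, 5, 2  ⇒  Σ = 254
Area = |Σ|/2 = 127.

127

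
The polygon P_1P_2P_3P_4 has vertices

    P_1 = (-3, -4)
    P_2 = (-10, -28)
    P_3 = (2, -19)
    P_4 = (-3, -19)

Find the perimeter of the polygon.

|P_1P_2| = √((-7)² + (-24)²) = √625 = 25
|P_2P_3| = √((12)² + (9)²) = √225 = 15
|P_3P_4| = √((-5)² + (0)²) = √25 = 5
|P_4P_1| = √((0)² + (15)²) = √225 = 15
Perimeter = 25 + 15 + 5 + 15 = 60.

60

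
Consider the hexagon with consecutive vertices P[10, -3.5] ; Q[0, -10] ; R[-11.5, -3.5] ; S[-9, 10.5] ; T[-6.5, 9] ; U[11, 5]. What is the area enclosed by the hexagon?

300

Cross-terms: -100, -115, -152.25, -12.75, -131.5, -88.5  ⇒  Σ = -600
Area = |Σ|/2 = 300.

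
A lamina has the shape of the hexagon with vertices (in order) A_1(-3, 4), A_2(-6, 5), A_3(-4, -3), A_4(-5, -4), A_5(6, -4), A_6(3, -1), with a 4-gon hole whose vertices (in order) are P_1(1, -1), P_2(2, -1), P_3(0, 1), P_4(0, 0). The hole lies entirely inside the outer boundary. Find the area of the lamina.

Outer boundary:
Σ = (9) + (38) + (1) + (44) + (6) + (9) = 107
Area = |Σ|/2 = 53.5.
Hole:
Apply the surveyor's formula: 2A = Σ (x_i·y_{i+1} − x_{i+1}·y_i), indices taken mod 4.
P_1→P_2: (1)(-1) − (2)(-1) = 1
P_2→P_3: (2)(1) − (0)(-1) = 2
P_3→P_4: (0)(0) − (0)(1) = 0
P_4→P_1: (0)(-1) − (1)(0) = 0
Σ = 3
Area = |Σ|/2 = 1.5.
Net area = 53.5 − 1.5 = 52.

52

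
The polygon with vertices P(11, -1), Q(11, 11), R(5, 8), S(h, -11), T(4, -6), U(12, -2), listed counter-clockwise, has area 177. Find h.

-9

The doubled signed area Σ (x_i y_{i+1} − x_{i+1} y_i) is linear in h.
With h=0 it equals 228; the coefficient of h is -14 (from the two edges through S).
So -14·h + 228 = 2·177 = 354 ⇒ h = -9.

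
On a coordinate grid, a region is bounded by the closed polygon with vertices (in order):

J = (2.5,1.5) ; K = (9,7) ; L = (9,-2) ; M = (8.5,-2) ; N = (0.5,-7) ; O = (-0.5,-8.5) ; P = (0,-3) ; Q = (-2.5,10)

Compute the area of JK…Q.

Apply the shoelace formula: 2A = Σ (x_i·y_{i+1} − x_{i+1}·y_i), indices taken mod 8.
J→K: (2.5)(7) − (9)(1.5) = 4
K→L: (9)(-2) − (9)(7) = -81
L→M: (9)(-2) − (8.5)(-2) = -1
M→N: (8.5)(-7) − (0.5)(-2) = -58.5
N→O: (0.5)(-8.5) − (-0.5)(-7) = -7.75
O→P: (-0.5)(-3) − (0)(-8.5) = 1.5
P→Q: (0)(10) − (-2.5)(-3) = -7.5
Q→J: (-2.5)(1.5) − (2.5)(10) = -28.75
Σ = -179
Area = |Σ|/2 = 89.5.

89.5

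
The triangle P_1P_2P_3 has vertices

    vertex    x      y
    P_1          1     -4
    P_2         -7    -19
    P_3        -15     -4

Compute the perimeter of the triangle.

50

|P_1P_2| = √((-8)² + (-15)²) = √289 = 17
|P_2P_3| = √((-8)² + (15)²) = √289 = 17
|P_3P_1| = √((16)² + (0)²) = √256 = 16
Perimeter = 17 + 17 + 16 = 50.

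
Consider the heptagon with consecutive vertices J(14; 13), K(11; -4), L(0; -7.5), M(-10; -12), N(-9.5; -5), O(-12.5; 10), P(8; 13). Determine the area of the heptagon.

Cross-terms: -199, -82.5, -75, -64, -157.5, -242.5, -78  ⇒  Σ = -898.5
Area = |Σ|/2 = 449.25.

449.25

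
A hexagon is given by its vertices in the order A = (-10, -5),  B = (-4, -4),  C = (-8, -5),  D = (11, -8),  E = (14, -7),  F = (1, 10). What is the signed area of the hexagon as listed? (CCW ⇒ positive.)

Apply Gauss's area formula: 2A = Σ (x_i·y_{i+1} − x_{i+1}·y_i), indices taken mod 6.
A→B: (-10)(-4) − (-4)(-5) = 20
B→C: (-4)(-5) − (-8)(-4) = -12
C→D: (-8)(-8) − (11)(-5) = 119
D→E: (11)(-7) − (14)(-8) = 35
E→F: (14)(10) − (1)(-7) = 147
F→A: (1)(-5) − (-10)(10) = 95
Σ = 404
Signed area = Σ/2 = 202 (positive ⇒ counter-clockwise traversal).

202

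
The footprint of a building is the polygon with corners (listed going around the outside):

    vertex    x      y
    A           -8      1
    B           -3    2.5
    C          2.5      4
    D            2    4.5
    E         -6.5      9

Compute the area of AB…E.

40.375

Apply the shoelace formula: 2A = Σ (x_i·y_{i+1} − x_{i+1}·y_i), indices taken mod 5.
Σ = (-17) + (-18.25) + (3.25) + (47.25) + (65.5) = 80.75
Area = |Σ|/2 = 40.375.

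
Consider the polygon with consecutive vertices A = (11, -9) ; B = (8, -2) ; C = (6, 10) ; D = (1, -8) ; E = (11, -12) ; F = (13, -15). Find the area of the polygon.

99.5

Apply the shoelace (surveyor's) formula: 2A = Σ (x_i·y_{i+1} − x_{i+1}·y_i), indices taken mod 6.
Cross-terms: 50, 92, -58, 76, -9, 48  ⇒  Σ = 199
Area = |Σ|/2 = 99.5.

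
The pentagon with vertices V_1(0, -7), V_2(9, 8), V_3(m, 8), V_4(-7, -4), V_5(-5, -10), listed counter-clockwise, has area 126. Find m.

Write out the shoelace sum; only the two edges meeting at V_3 involve m:
2·Area = [(9·8 − m·8) + (m·(-4) − (-7)·8)] + 148
       = -12·m + 276 = 252
⇒ m = 2.

2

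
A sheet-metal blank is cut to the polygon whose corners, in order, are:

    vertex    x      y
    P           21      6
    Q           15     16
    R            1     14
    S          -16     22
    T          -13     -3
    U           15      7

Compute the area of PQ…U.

458.5

Apply Gauss's area formula: 2A = Σ (x_i·y_{i+1} − x_{i+1}·y_i), indices taken mod 6.
P→Q: (21)(16) − (15)(6) = 246
Q→R: (15)(14) − (1)(16) = 194
R→S: (1)(22) − (-16)(14) = 246
S→T: (-16)(-3) − (-13)(22) = 334
T→U: (-13)(7) − (15)(-3) = -46
U→P: (15)(6) − (21)(7) = -57
Σ = 917
Area = |Σ|/2 = 458.5.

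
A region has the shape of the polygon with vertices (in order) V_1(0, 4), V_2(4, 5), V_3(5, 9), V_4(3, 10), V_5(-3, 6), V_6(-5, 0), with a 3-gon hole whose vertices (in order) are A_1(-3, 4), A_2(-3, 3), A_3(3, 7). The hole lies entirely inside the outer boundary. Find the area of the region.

35

Outer boundary:
V_1→V_2: (0)(5) − (4)(4) = -16
V_2→V_3: (4)(9) − (5)(5) = 11
V_3→V_4: (5)(10) − (3)(9) = 23
V_4→V_5: (3)(6) − (-3)(10) = 48
V_5→V_6: (-3)(0) − (-5)(6) = 30
V_6→V_1: (-5)(4) − (0)(0) = -20
Σ = 76
Area = |Σ|/2 = 38.
Hole:
Apply the shoelace formula: 2A = Σ (x_i·y_{i+1} − x_{i+1}·y_i), indices taken mod 3.
Σ = (3) + (-30) + (33) = 6
Area = |Σ|/2 = 3.
Net area = 38 − 3 = 35.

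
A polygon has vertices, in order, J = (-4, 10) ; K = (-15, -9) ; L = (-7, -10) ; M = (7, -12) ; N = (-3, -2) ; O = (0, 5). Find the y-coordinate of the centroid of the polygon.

Apply the shoelace (surveyor's) formula. First the cross-terms c_i = x_i·y_{i+1} − x_{i+1}·y_i:
  186, 87, 154, -50, -15, 20  ⇒  2A = 382, A = 191.
Then Σ (y_i + y_{i+1})·c_i = -3900, so ȳ = -3900 / (6·191) = -650/191.

-650/191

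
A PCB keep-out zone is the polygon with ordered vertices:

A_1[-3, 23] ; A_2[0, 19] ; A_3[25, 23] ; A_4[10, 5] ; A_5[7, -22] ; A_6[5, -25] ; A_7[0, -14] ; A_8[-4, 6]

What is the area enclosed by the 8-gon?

Apply the surveyor's formula: 2A = Σ (x_i·y_{i+1} − x_{i+1}·y_i), indices taken mod 8.
Σ = (-57) + (-475) + (-105) + (-255) + (-65) + (-70) + (-56) + (-74) = -1157
Area = |Σ|/2 = 578.5.

578.5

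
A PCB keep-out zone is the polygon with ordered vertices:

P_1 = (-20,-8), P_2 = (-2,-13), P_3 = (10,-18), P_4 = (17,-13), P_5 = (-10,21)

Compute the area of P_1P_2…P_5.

656.5

Apply Gauss's area formula: 2A = Σ (x_i·y_{i+1} − x_{i+1}·y_i), indices taken mod 5.
Σ = (244) + (166) + (176) + (227) + (500) = 1313
Area = |Σ|/2 = 656.5.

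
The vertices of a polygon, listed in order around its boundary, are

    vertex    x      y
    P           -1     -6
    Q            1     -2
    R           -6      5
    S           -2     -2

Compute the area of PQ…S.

16.5

Apply the shoelace formula: 2A = Σ (x_i·y_{i+1} − x_{i+1}·y_i), indices taken mod 4.
Σ = (8) + (-7) + (22) + (10) = 33
Area = |Σ|/2 = 16.5.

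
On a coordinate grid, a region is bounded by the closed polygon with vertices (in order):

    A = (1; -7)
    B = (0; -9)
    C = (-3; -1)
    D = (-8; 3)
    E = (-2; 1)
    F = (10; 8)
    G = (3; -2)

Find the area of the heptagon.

Apply Gauss's area formula: 2A = Σ (x_i·y_{i+1} − x_{i+1}·y_i), indices taken mod 7.
Σ = (-9) + (-27) + (-17) + (-2) + (-26) + (-44) + (-19) = -144
Area = |Σ|/2 = 72.

72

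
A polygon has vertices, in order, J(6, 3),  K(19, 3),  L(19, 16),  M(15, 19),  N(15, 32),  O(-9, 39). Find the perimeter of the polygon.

|JK| = √((13)² + (0)²) = √169 = 13
|KL| = √((0)² + (13)²) = √169 = 13
|LM| = √((-4)² + (3)²) = √25 = 5
|MN| = √((0)² + (13)²) = √169 = 13
|NO| = √((-24)² + (7)²) = √625 = 25
|OJ| = √((15)² + (-36)²) = √1521 = 39
Perimeter = 13 + 13 + 5 + 13 + 25 + 39 = 108.

108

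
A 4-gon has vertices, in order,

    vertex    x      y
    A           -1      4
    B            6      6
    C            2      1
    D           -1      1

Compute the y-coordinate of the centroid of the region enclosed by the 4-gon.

Apply the shoelace formula. First the cross-terms c_i = x_i·y_{i+1} − x_{i+1}·y_i:
  -30, -6, 3, -3  ⇒  2A = -36, A = -18.
Then Σ (y_i + y_{i+1})·c_i = -351, so ȳ = -351 / (6·(-18)) = 3.25.

3.25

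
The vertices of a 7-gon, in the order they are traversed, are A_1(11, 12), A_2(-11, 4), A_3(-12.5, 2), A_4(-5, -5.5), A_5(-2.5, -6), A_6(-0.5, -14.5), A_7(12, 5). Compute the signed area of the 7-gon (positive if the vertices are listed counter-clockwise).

Apply the surveyor's formula: 2A = Σ (x_i·y_{i+1} − x_{i+1}·y_i), indices taken mod 7.
Σ = (176) + (28) + (78.75) + (16.25) + (33.25) + (171.5) + (89) = 592.75
Signed area = Σ/2 = 296.375 (positive ⇒ counter-clockwise traversal).

296.375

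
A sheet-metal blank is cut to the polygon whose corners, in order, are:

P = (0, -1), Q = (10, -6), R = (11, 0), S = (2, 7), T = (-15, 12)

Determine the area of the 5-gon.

Σ = (10) + (66) + (77) + (129) + (15) = 297
Area = |Σ|/2 = 148.5.

148.5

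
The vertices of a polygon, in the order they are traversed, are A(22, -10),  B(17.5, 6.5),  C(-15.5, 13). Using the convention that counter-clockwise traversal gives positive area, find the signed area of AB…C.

257.625

Apply the surveyor's formula: 2A = Σ (x_i·y_{i+1} − x_{i+1}·y_i), indices taken mod 3.
A→B: (22)(6.5) − (17.5)(-10) = 318
B→C: (17.5)(13) − (-15.5)(6.5) = 328.25
C→A: (-15.5)(-10) − (22)(13) = -131
Σ = 515.25
Signed area = Σ/2 = 257.625 (positive ⇒ counter-clockwise traversal).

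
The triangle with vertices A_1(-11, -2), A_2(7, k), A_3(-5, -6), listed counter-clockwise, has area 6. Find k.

The doubled signed area Σ (x_i y_{i+1} − x_{i+1} y_i) is linear in k.
With k=0 it equals -84; the coefficient of k is -6 (from the two edges through A_2).
So -6·k + -84 = 2·6 = 12 ⇒ k = -16.

-16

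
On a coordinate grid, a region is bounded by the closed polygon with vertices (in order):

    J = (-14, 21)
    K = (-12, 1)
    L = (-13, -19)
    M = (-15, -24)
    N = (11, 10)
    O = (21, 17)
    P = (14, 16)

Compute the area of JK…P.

606.5

Cross-terms: 238, 241, 27, 114, -23, 98, 518  ⇒  Σ = 1213
Area = |Σ|/2 = 606.5.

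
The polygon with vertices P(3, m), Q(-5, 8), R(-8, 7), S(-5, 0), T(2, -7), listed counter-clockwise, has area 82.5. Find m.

3

The doubled signed area Σ (x_i y_{i+1} − x_{i+1} y_i) is linear in m.
With m=0 it equals 144; the coefficient of m is 7 (from the two edges through P).
So 7·m + 144 = 2·82.5 = 165 ⇒ m = 3.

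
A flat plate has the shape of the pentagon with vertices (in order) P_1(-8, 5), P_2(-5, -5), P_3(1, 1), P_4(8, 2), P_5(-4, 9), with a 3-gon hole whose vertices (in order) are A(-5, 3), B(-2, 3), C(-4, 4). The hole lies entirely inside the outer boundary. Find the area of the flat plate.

Outer boundary:
Cross-terms: 65, 0, -6, 80, 52  ⇒  Σ = 191
Area = |Σ|/2 = 95.5.
Hole:
A→B: (-5)(3) − (-2)(3) = -9
B→C: (-2)(4) − (-4)(3) = 4
C→A: (-4)(3) − (-5)(4) = 8
Σ = 3
Area = |Σ|/2 = 1.5.
Net area = 95.5 − 1.5 = 94.

94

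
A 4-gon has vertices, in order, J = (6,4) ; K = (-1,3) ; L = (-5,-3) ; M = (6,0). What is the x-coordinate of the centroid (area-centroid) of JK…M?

154/123

Apply Gauss's area formula. First the cross-terms c_i = x_i·y_{i+1} − x_{i+1}·y_i:
  22, 18, 18, 24  ⇒  2A = 82, A = 41.
Then Σ (x_i + x_{i+1})·c_i = 308, so x̄ = 308 / (6·41) = 154/123.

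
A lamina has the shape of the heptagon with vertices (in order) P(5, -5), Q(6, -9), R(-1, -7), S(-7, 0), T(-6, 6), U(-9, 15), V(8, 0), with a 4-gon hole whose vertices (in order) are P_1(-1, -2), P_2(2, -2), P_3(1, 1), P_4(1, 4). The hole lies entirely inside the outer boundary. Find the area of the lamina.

Outer boundary:
Apply the shoelace formula: 2A = Σ (x_i·y_{i+1} − x_{i+1}·y_i), indices taken mod 7.
Σ = (-15) + (-51) + (-49) + (-42) + (-36) + (-120) + (-40) = -353
Area = |Σ|/2 = 176.5.
Hole:
Cross-terms: 6, 4, 3, 2  ⇒  Σ = 15
Area = |Σ|/2 = 7.5.
Net area = 176.5 − 7.5 = 169.

169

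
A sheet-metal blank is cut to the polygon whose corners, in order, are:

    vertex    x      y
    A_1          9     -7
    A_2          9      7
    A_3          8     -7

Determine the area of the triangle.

7

Apply the shoelace formula: 2A = Σ (x_i·y_{i+1} − x_{i+1}·y_i), indices taken mod 3.
Cross-terms: 126, -119, 7  ⇒  Σ = 14
Area = |Σ|/2 = 7.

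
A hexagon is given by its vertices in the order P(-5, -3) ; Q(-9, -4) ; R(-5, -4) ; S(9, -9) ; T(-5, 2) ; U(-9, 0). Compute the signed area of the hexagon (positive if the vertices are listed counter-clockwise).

Apply the shoelace formula: 2A = Σ (x_i·y_{i+1} − x_{i+1}·y_i), indices taken mod 6.
P→Q: (-5)(-4) − (-9)(-3) = -7
Q→R: (-9)(-4) − (-5)(-4) = 16
R→S: (-5)(-9) − (9)(-4) = 81
S→T: (9)(2) − (-5)(-9) = -27
T→U: (-5)(0) − (-9)(2) = 18
U→P: (-9)(-3) − (-5)(0) = 27
Σ = 108
Signed area = Σ/2 = 54 (positive ⇒ counter-clockwise traversal).

54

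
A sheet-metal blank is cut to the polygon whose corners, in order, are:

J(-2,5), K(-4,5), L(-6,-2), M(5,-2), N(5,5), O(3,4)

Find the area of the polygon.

J→K: (-2)(5) − (-4)(5) = 10
K→L: (-4)(-2) − (-6)(5) = 38
L→M: (-6)(-2) − (5)(-2) = 22
M→N: (5)(5) − (5)(-2) = 35
N→O: (5)(4) − (3)(5) = 5
O→J: (3)(5) − (-2)(4) = 23
Σ = 133
Area = |Σ|/2 = 66.5.

66.5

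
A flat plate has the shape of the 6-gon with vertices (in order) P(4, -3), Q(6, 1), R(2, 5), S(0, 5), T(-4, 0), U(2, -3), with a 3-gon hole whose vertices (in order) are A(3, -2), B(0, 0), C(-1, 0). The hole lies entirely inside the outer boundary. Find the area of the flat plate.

48

Outer boundary:
Cross-terms: 22, 28, 10, 20, 12, 6  ⇒  Σ = 98
Area = |Σ|/2 = 49.
Hole:
Cross-terms: 0, 0, 2  ⇒  Σ = 2
Area = |Σ|/2 = 1.
Net area = 49 − 1 = 48.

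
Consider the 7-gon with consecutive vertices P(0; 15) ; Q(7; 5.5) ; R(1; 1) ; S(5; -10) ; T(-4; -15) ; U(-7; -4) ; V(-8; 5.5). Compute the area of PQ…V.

Σ = (-105) + (1.5) + (-15) + (-115) + (-89) + (-70.5) + (-120) = -513
Area = |Σ|/2 = 256.5.

256.5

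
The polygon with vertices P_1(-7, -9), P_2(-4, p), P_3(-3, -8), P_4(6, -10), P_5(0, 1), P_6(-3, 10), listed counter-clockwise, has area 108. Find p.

The doubled signed area Σ (x_i y_{i+1} − x_{i+1} y_i) is linear in p.
With p=0 it equals 180; the coefficient of p is -4 (from the two edges through P_2).
So -4·p + 180 = 2·108 = 216 ⇒ p = -9.

-9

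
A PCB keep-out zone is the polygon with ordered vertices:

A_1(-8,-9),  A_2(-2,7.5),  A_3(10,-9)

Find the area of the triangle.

148.5

Cross-terms: -78, -57, -162  ⇒  Σ = -297
Area = |Σ|/2 = 148.5.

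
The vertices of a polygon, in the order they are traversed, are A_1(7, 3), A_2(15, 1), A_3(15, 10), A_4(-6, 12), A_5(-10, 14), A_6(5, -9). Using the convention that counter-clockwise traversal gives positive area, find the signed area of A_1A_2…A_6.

235.5

Σ = (-38) + (135) + (240) + (36) + (20) + (78) = 471
Signed area = Σ/2 = 235.5 (positive ⇒ counter-clockwise traversal).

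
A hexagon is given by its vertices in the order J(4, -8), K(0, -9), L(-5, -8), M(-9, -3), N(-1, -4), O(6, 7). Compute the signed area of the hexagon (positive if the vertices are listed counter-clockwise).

Cross-terms: -36, -45, -57, 33, 17, -76  ⇒  Σ = -164
Signed area = Σ/2 = -82 (negative ⇒ clockwise traversal).

-82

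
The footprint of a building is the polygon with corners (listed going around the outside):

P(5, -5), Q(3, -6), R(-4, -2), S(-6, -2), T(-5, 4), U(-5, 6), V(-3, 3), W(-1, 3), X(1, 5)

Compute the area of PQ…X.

Σ = (-15) + (-30) + (-4) + (-34) + (-10) + (3) + (-6) + (-8) + (-30) = -134
Area = |Σ|/2 = 67.

67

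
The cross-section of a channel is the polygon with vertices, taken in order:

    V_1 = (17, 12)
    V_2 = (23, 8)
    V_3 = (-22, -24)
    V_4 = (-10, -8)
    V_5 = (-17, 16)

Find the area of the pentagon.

Σ = (-140) + (-376) + (-64) + (-296) + (-476) = -1352
Area = |Σ|/2 = 676.

676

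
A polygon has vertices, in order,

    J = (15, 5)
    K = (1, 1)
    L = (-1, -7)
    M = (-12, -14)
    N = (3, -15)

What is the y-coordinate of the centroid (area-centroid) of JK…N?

Apply the shoelace (surveyor's) formula. First the cross-terms c_i = x_i·y_{i+1} − x_{i+1}·y_i:
  10, -6, -70, 222, 240  ⇒  2A = 396, A = 198.
Then Σ (y_i + y_{i+1})·c_i = -7272, so ȳ = -7272 / (6·198) = -202/33.

-202/33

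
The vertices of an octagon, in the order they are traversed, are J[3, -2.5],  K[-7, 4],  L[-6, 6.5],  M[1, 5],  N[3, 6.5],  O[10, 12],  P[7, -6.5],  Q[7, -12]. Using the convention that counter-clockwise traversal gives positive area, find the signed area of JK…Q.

Apply the shoelace formula: 2A = Σ (x_i·y_{i+1} − x_{i+1}·y_i), indices taken mod 8.
Σ = (-5.5) + (-21.5) + (-36.5) + (-8.5) + (-29) + (-149) + (-38.5) + (18.5) = -270
Signed area = Σ/2 = -135 (negative ⇒ clockwise traversal).

-135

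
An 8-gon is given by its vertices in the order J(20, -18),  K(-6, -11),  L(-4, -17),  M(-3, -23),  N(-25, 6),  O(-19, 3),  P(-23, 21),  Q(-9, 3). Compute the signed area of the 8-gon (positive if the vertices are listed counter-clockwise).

Σ = (-328) + (58) + (41) + (-593) + (39) + (-330) + (120) + (102) = -891
Signed area = Σ/2 = -445.5 (negative ⇒ clockwise traversal).

-445.5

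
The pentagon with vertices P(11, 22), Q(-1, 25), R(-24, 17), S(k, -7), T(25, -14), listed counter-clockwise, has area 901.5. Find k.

4

The doubled signed area Σ (x_i y_{i+1} − x_{i+1} y_i) is linear in k.
With k=0 it equals 1927; the coefficient of k is -31 (from the two edges through S).
So -31·k + 1927 = 2·901.5 = 1803 ⇒ k = 4.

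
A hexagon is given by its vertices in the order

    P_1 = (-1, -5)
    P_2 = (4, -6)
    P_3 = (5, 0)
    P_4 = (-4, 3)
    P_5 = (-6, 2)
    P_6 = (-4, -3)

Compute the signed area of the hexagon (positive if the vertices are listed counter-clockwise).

Cross-terms: 26, 30, 15, 10, 26, 17  ⇒  Σ = 124
Signed area = Σ/2 = 62 (positive ⇒ counter-clockwise traversal).

62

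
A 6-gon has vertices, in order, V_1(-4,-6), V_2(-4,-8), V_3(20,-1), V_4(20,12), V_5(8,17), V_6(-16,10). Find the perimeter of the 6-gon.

98

|V_1V_2| = √((0)² + (-2)²) = √4 = 2
|V_2V_3| = √((24)² + (7)²) = √625 = 25
|V_3V_4| = √((0)² + (13)²) = √169 = 13
|V_4V_5| = √((-12)² + (5)²) = √169 = 13
|V_5V_6| = √((-24)² + (-7)²) = √625 = 25
|V_6V_1| = √((12)² + (-16)²) = √400 = 20
Perimeter = 2 + 25 + 13 + 13 + 25 + 20 = 98.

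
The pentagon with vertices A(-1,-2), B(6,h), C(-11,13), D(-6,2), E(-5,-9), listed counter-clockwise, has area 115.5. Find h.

2

Write out the shoelace sum; only the two edges meeting at B involve h:
2·Area = [((-1)·h − 6·(-2)) + (6·13 − (-11)·h)] + 121
       = 10·h + 211 = 231
⇒ h = 2.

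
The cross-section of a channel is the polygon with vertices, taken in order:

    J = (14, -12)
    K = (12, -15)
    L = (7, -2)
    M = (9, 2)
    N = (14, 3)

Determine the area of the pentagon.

82

Apply Gauss's area formula: 2A = Σ (x_i·y_{i+1} − x_{i+1}·y_i), indices taken mod 5.
Cross-terms: -66, 81, 32, -1, -210  ⇒  Σ = -164
Area = |Σ|/2 = 82.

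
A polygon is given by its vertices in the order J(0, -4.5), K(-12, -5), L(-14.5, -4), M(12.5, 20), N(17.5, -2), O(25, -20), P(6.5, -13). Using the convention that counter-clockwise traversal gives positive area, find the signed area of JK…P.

Apply the shoelace (surveyor's) formula: 2A = Σ (x_i·y_{i+1} − x_{i+1}·y_i), indices taken mod 7.
J→K: (0)(-5) − (-12)(-4.5) = -54
K→L: (-12)(-4) − (-14.5)(-5) = -24.5
L→M: (-14.5)(20) − (12.5)(-4) = -240
M→N: (12.5)(-2) − (17.5)(20) = -375
N→O: (17.5)(-20) − (25)(-2) = -300
O→P: (25)(-13) − (6.5)(-20) = -195
P→J: (6.5)(-4.5) − (0)(-13) = -29.25
Σ = -1217.75
Signed area = Σ/2 = -608.875 (negative ⇒ clockwise traversal).

-608.875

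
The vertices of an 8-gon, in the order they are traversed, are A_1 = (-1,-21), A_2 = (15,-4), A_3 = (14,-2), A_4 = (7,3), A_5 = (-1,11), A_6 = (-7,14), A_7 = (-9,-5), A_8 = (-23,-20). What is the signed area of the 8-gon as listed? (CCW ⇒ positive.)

Apply the shoelace formula: 2A = Σ (x_i·y_{i+1} − x_{i+1}·y_i), indices taken mod 8.
Cross-terms: 319, 26, 56, 80, 63, 161, 65, 463  ⇒  Σ = 1233
Signed area = Σ/2 = 616.5 (positive ⇒ counter-clockwise traversal).

616.5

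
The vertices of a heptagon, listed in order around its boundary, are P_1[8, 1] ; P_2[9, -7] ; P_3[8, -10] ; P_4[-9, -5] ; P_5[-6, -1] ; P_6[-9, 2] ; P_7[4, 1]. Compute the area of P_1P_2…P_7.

Apply the shoelace (surveyor's) formula: 2A = Σ (x_i·y_{i+1} − x_{i+1}·y_i), indices taken mod 7.
Σ = (-65) + (-34) + (-130) + (-21) + (-21) + (-17) + (-4) = -292
Area = |Σ|/2 = 146.

146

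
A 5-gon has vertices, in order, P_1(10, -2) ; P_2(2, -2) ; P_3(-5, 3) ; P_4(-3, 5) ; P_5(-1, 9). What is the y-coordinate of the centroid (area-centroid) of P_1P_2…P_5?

496/219

Apply the shoelace formula. First the cross-terms c_i = x_i·y_{i+1} − x_{i+1}·y_i:
  -16, -4, -16, -22, -88  ⇒  2A = -146, A = -73.
Then Σ (y_i + y_{i+1})·c_i = -992, so ȳ = -992 / (6·(-73)) = 496/219.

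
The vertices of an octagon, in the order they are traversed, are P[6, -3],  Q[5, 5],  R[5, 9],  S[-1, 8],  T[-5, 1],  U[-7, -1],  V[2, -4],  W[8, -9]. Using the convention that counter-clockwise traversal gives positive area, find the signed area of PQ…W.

119.5

Apply the surveyor's formula: 2A = Σ (x_i·y_{i+1} − x_{i+1}·y_i), indices taken mod 8.
Σ = (45) + (20) + (49) + (39) + (12) + (30) + (14) + (30) = 239
Signed area = Σ/2 = 119.5 (positive ⇒ counter-clockwise traversal).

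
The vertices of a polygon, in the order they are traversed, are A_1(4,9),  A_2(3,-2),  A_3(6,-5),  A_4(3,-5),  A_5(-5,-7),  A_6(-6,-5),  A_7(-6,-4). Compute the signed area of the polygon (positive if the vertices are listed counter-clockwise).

Apply the shoelace (surveyor's) formula: 2A = Σ (x_i·y_{i+1} − x_{i+1}·y_i), indices taken mod 7.
Cross-terms: -35, -3, -15, -46, -17, -6, -38  ⇒  Σ = -160
Signed area = Σ/2 = -80 (negative ⇒ clockwise traversal).

-80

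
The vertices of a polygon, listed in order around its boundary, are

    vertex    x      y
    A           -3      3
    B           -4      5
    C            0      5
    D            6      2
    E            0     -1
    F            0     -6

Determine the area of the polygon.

Apply Gauss's area formula: 2A = Σ (x_i·y_{i+1} − x_{i+1}·y_i), indices taken mod 6.
A→B: (-3)(5) − (-4)(3) = -3
B→C: (-4)(5) − (0)(5) = -20
C→D: (0)(2) − (6)(5) = -30
D→E: (6)(-1) − (0)(2) = -6
E→F: (0)(-6) − (0)(-1) = 0
F→A: (0)(3) − (-3)(-6) = -18
Σ = -77
Area = |Σ|/2 = 38.5.

38.5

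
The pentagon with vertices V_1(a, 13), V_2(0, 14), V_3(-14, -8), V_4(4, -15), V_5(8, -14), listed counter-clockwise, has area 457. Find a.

The doubled signed area Σ (x_i y_{i+1} − x_{i+1} y_i) is linear in a.
With a=0 it equals 606; the coefficient of a is 28 (from the two edges through V_1).
So 28·a + 606 = 2·457 = 914 ⇒ a = 11.

11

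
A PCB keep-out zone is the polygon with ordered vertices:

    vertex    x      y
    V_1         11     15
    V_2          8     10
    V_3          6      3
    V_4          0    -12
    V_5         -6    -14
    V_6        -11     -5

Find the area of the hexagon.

Apply the surveyor's formula: 2A = Σ (x_i·y_{i+1} − x_{i+1}·y_i), indices taken mod 6.
Σ = (-10) + (-36) + (-72) + (-72) + (-124) + (-110) = -424
Area = |Σ|/2 = 212.

212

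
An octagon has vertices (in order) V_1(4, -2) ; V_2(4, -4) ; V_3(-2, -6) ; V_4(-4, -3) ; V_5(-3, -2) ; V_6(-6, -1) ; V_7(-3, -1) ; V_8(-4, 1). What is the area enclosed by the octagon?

Apply the shoelace formula: 2A = Σ (x_i·y_{i+1} − x_{i+1}·y_i), indices taken mod 8.
Σ = (-8) + (-32) + (-18) + (-1) + (-9) + (3) + (-7) + (4) = -68
Area = |Σ|/2 = 34.

34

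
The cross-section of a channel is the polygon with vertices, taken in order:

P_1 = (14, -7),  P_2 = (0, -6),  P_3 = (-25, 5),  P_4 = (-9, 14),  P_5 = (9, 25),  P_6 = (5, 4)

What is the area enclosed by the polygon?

P_1→P_2: (14)(-6) − (0)(-7) = -84
P_2→P_3: (0)(5) − (-25)(-6) = -150
P_3→P_4: (-25)(14) − (-9)(5) = -305
P_4→P_5: (-9)(25) − (9)(14) = -351
P_5→P_6: (9)(4) − (5)(25) = -89
P_6→P_1: (5)(-7) − (14)(4) = -91
Σ = -1070
Area = |Σ|/2 = 535.

535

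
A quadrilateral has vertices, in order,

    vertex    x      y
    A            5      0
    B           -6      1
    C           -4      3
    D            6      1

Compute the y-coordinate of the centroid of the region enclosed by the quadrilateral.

Apply the shoelace (surveyor's) formula. First the cross-terms c_i = x_i·y_{i+1} − x_{i+1}·y_i:
  5, -14, -22, -5  ⇒  2A = -36, A = -18.
Then Σ (y_i + y_{i+1})·c_i = -144, so ȳ = -144 / (6·(-18)) = 4/3.

4/3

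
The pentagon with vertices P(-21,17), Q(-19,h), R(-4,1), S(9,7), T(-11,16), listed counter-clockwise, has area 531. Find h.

Write out the shoelace sum; only the two edges meeting at Q involve h:
2·Area = [((-21)·h − (-19)·17) + ((-19)·1 − (-4)·h)] + 333
       = -17·h + 637 = 1062
⇒ h = -25.

-25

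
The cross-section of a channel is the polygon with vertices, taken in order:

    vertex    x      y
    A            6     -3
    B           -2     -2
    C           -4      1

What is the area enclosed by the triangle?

11

Apply the shoelace formula: 2A = Σ (x_i·y_{i+1} − x_{i+1}·y_i), indices taken mod 3.
A→B: (6)(-2) − (-2)(-3) = -18
B→C: (-2)(1) − (-4)(-2) = -10
C→A: (-4)(-3) − (6)(1) = 6
Σ = -22
Area = |Σ|/2 = 11.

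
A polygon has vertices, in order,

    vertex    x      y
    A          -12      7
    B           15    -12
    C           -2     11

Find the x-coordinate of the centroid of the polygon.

Apply the shoelace (surveyor's) formula. First the cross-terms c_i = x_i·y_{i+1} − x_{i+1}·y_i:
  39, 141, 118  ⇒  2A = 298, A = 149.
Then Σ (x_i + x_{i+1})·c_i = 298, so x̄ = 298 / (6·149) = 1/3.

1/3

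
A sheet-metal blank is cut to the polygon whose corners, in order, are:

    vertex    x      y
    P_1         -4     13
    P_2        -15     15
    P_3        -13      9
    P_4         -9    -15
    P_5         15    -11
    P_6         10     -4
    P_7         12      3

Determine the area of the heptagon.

Apply Gauss's area formula: 2A = Σ (x_i·y_{i+1} − x_{i+1}·y_i), indices taken mod 7.
Cross-terms: 135, 60, 276, 324, 50, 78, 168  ⇒  Σ = 1091
Area = |Σ|/2 = 545.5.

545.5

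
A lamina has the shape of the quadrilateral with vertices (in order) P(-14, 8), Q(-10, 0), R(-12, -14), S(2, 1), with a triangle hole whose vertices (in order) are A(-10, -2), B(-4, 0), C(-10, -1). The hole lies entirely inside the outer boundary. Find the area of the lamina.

130

Outer boundary:
Apply Gauss's area formula: 2A = Σ (x_i·y_{i+1} − x_{i+1}·y_i), indices taken mod 4.
Cross-terms: 80, 140, 16, 30  ⇒  Σ = 266
Area = |Σ|/2 = 133.
Hole:
Σ = (-8) + (4) + (10) = 6
Area = |Σ|/2 = 3.
Net area = 133 − 3 = 130.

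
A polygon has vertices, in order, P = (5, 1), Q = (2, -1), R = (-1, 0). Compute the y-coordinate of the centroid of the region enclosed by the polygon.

Apply the shoelace (surveyor's) formula. First the cross-terms c_i = x_i·y_{i+1} − x_{i+1}·y_i:
  -7, -1, -1  ⇒  2A = -9, A = -4.5.
Then Σ (y_i + y_{i+1})·c_i = 0, so ȳ = 0 / (6·(-4.5)) = 0.

0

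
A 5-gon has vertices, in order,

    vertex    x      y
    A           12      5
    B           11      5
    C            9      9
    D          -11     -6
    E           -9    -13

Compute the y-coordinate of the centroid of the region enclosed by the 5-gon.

-273/152

Apply the shoelace (surveyor's) formula. First the cross-terms c_i = x_i·y_{i+1} − x_{i+1}·y_i:
  5, 54, 45, 89, 111  ⇒  2A = 304, A = 152.
Then Σ (y_i + y_{i+1})·c_i = -1638, so ȳ = -1638 / (6·152) = -273/152.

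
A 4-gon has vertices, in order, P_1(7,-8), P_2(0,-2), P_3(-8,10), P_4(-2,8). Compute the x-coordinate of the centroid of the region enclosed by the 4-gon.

-15/19

Apply the shoelace (surveyor's) formula. First the cross-terms c_i = x_i·y_{i+1} − x_{i+1}·y_i:
  -14, -16, -44, -40  ⇒  2A = -114, A = -57.
Then Σ (x_i + x_{i+1})·c_i = 270, so x̄ = 270 / (6·(-57)) = -15/19.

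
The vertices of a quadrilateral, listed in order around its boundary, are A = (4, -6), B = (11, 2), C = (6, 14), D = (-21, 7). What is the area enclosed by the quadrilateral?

Apply Gauss's area formula: 2A = Σ (x_i·y_{i+1} − x_{i+1}·y_i), indices taken mod 4.
A→B: (4)(2) − (11)(-6) = 74
B→C: (11)(14) − (6)(2) = 142
C→D: (6)(7) − (-21)(14) = 336
D→A: (-21)(-6) − (4)(7) = 98
Σ = 650
Area = |Σ|/2 = 325.

325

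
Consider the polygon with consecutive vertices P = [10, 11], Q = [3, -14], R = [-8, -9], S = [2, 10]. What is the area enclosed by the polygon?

226

Apply the surveyor's formula: 2A = Σ (x_i·y_{i+1} − x_{i+1}·y_i), indices taken mod 4.
Σ = (-173) + (-139) + (-62) + (-78) = -452
Area = |Σ|/2 = 226.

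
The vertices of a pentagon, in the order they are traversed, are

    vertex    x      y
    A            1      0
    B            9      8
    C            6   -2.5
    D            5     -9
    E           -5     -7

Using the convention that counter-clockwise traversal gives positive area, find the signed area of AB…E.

Σ = (8) + (-70.5) + (-41.5) + (-80) + (7) = -177
Signed area = Σ/2 = -88.5 (negative ⇒ clockwise traversal).

-88.5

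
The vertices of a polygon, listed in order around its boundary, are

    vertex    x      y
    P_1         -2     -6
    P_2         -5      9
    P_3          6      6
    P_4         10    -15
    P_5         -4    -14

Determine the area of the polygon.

Apply the surveyor's formula: 2A = Σ (x_i·y_{i+1} − x_{i+1}·y_i), indices taken mod 5.
Cross-terms: -48, -84, -150, -200, -4  ⇒  Σ = -486
Area = |Σ|/2 = 243.

243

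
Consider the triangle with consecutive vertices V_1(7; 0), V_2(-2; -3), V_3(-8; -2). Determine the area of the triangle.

13.5

Apply the shoelace (surveyor's) formula: 2A = Σ (x_i·y_{i+1} − x_{i+1}·y_i), indices taken mod 3.
Σ = (-21) + (-20) + (14) = -27
Area = |Σ|/2 = 13.5.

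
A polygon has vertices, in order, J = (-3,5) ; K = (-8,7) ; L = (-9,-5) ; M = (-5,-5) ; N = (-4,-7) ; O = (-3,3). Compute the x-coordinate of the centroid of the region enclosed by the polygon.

-1054/177

Apply the shoelace (surveyor's) formula. First the cross-terms c_i = x_i·y_{i+1} − x_{i+1}·y_i:
  19, 103, 20, 15, -33, -6  ⇒  2A = 118, A = 59.
Then Σ (x_i + x_{i+1})·c_i = -2108, so x̄ = -2108 / (6·59) = -1054/177.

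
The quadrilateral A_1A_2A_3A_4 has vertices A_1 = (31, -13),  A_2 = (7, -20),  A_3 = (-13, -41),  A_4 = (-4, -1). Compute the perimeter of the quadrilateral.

132

|A_1A_2| = √((-24)² + (-7)²) = √625 = 25
|A_2A_3| = √((-20)² + (-21)²) = √841 = 29
|A_3A_4| = √((9)² + (40)²) = √1681 = 41
|A_4A_1| = √((35)² + (-12)²) = √1369 = 37
Perimeter = 25 + 29 + 41 + 37 = 132.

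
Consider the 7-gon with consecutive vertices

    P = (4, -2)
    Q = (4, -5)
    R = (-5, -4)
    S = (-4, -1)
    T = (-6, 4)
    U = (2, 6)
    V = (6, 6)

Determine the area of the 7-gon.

Apply Gauss's area formula: 2A = Σ (x_i·y_{i+1} − x_{i+1}·y_i), indices taken mod 7.
Σ = (-12) + (-41) + (-11) + (-22) + (-44) + (-24) + (-36) = -190
Area = |Σ|/2 = 95.

95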